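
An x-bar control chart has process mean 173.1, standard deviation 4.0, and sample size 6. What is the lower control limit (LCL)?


LCL = 173.1 - 3 * 4.0 / sqrt(6)

168.2


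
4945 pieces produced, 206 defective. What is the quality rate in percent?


Formula: Quality Rate = Good Pieces / Total Pieces * 100
Good pieces = 4945 - 206 = 4739
QR = 4739 / 4945 * 100 = 95.8%

95.8%


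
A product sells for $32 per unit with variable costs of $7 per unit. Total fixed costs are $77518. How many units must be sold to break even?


Formula: BEQ = Fixed Costs / (Price - Variable Cost)
Contribution margin = $32 - $7 = $25/unit
BEQ = ceil($77518 / $25/unit) = ceil(3100.72) = 3101 units

3101 units


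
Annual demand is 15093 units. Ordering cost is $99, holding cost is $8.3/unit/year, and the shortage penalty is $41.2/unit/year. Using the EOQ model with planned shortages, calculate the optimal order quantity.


Formula: EOQ* = sqrt(2DS/H) * sqrt((H+P)/P)
Base EOQ = sqrt(2*15093*99/8.3) = 600.04 units
Correction = sqrt((8.3+41.2)/41.2) = 1.09611
EOQ* = 600.04 * 1.09611 = 657.7 units

657.7 units


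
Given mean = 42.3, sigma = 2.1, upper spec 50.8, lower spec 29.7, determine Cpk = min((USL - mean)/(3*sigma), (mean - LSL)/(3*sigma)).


Cpu = (50.8 - 42.3) / (3 * 2.1) = 1.35
Cpl = (42.3 - 29.7) / (3 * 2.1) = 2.0
Cpk = min(1.35, 2.0) = 1.35

1.35


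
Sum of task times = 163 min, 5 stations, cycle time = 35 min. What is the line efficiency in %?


Formula: Efficiency = Sum of Task Times / (N_stations * CT) * 100
Total station capacity = 5 stations * 35 min = 175 min
Efficiency = 163 / 175 * 100 = 93.1%

93.1%


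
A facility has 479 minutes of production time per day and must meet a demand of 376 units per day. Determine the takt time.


Formula: Takt Time = Available Production Time / Customer Demand
Takt = 479 min/day / 376 units/day
Takt = 1.27 min/unit

1.27 min/unit


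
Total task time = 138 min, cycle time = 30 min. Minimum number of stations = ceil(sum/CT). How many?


Formula: N_min = ceil(Sum of Task Times / Cycle Time)
N_min = ceil(138 min / 30 min) = ceil(4.6)
N_min = 5 stations

5


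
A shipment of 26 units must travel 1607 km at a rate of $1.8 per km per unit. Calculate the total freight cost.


TC = dist * cost * units = 1607 * 1.8 * 26 = $75207.60

$75207.60


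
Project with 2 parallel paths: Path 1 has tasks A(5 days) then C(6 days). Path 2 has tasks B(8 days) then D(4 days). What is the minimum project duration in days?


Path 1 = 5 + 6 = 11 days
Path 2 = 8 + 4 = 12 days
Duration = max(11, 12) = 12 days

12 days


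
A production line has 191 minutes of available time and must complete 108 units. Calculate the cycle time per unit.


Formula: CT = Available Time / Number of Units
CT = 191 min / 108 units
CT = 1.77 min/unit

1.77 min/unit


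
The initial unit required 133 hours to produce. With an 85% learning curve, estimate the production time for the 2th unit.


Formula: T_n = T_1 * (learning_rate)^(log2(n)) where learning_rate = rate/100
Doublings = log2(2) = 1
T_n = 133 * 0.85^1
T_n = 133 * 0.85 = 113.1 hours

113.1 hours


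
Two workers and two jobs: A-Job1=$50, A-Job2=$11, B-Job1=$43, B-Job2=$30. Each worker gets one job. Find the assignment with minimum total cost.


Option 1: A->1 + B->2 = $50 + $30 = $80
Option 2: A->2 + B->1 = $11 + $43 = $54
Min cost = min($80, $54) = $54

$54


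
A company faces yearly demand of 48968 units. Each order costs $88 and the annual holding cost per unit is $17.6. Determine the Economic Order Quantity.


Formula: EOQ = sqrt(2 * D * S / H)
Numerator: 2 * 48968 * 88 = 8618368
2DS/H = 8618368 / 17.6 = 489680.0
EOQ = sqrt(489680.0) = 699.8 units

699.8 units


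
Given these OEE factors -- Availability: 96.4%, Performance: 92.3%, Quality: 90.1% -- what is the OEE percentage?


Formula: OEE = Availability * Performance * Quality / 10000
A * P = 96.4% * 92.3% / 100 = 88.98%
OEE = 88.98% * 90.1% / 100 = 80.2%

80.2%


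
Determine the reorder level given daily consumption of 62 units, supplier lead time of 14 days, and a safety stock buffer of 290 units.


Formula: ROP = (Daily Demand * Lead Time) + Safety Stock
Demand during lead time = 62 * 14 = 868 units
ROP = 868 + 290 = 1158 units

1158 units


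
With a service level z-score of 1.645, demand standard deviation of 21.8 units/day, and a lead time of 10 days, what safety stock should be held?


Formula: SS = z * sigma_d * sqrt(LT)
sqrt(LT) = sqrt(10) = 3.1623
SS = 1.645 * 21.8 * 3.1623
SS = 113.4 units

113.4 units


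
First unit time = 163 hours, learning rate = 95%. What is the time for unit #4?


Formula: T_n = T_1 * (learning_rate)^(log2(n)) where learning_rate = rate/100
Doublings = log2(4) = 2
T_n = 163 * 0.95^2
T_n = 163 * 0.9025 = 147.1 hours

147.1 hours


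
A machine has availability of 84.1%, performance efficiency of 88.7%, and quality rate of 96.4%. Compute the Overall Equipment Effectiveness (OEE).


Formula: OEE = Availability * Performance * Quality / 10000
A * P = 84.1% * 88.7% / 100 = 74.6%
OEE = 74.6% * 96.4% / 100 = 71.9%

71.9%


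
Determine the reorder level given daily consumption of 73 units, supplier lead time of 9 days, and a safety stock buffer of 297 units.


Formula: ROP = (Daily Demand * Lead Time) + Safety Stock
Demand during lead time = 73 * 9 = 657 units
ROP = 657 + 297 = 954 units

954 units


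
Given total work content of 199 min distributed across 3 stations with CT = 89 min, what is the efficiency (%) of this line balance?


Formula: Efficiency = Sum of Task Times / (N_stations * CT) * 100
Total station capacity = 3 stations * 89 min = 267 min
Efficiency = 199 / 267 * 100 = 74.5%

74.5%


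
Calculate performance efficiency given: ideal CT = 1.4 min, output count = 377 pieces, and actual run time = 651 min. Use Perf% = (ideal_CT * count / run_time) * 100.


Formula: Performance = (Ideal CT * Total Count) / Run Time * 100
Ideal output time = 1.4 * 377 = 527.8 min
Performance = 527.8 / 651 * 100 = 81.1%

81.1%


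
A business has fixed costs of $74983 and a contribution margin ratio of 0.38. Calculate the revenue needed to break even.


Formula: BER = Fixed Costs / Contribution Margin Ratio
BER = $74983 / 0.38
BER = $197323.68 (to the nearest cent)

$197323.68


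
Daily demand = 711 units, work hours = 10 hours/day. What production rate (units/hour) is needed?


Formula: Production Rate = Daily Demand / Available Hours
Rate = 711 units/day / 10 hours/day
Rate = 71.1 units/hour

71.1 units/hour


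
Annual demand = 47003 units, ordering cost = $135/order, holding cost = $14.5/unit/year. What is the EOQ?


Formula: EOQ = sqrt(2 * D * S / H)
Numerator: 2 * 47003 * 135 = 12690810
2DS/H = 12690810 / 14.5 = 875228.3
EOQ = sqrt(875228.3) = 935.5 units

935.5 units


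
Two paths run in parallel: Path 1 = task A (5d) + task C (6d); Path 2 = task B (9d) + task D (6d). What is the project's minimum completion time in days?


Path 1 = 5 + 6 = 11 days
Path 2 = 9 + 6 = 15 days
Duration = max(11, 15) = 15 days

15 days


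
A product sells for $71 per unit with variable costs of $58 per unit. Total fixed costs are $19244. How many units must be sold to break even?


Formula: BEQ = Fixed Costs / (Price - Variable Cost)
Contribution margin = $71 - $58 = $13/unit
BEQ = ceil($19244 / $13/unit) = ceil(1480.31) = 1481 units

1481 units


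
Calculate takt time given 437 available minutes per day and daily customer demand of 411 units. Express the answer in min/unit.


Formula: Takt Time = Available Production Time / Customer Demand
Takt = 437 min/day / 411 units/day
Takt = 1.06 min/unit

1.06 min/unit


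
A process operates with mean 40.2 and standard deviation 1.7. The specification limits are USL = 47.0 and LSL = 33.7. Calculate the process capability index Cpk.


Cpu = (47.0 - 40.2) / (3 * 1.7) = 1.33
Cpl = (40.2 - 33.7) / (3 * 1.7) = 1.27
Cpk = min(1.33, 1.27) = 1.27

1.27


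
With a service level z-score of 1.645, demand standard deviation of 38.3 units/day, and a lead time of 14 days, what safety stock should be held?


Formula: SS = z * sigma_d * sqrt(LT)
sqrt(LT) = sqrt(14) = 3.7417
SS = 1.645 * 38.3 * 3.7417
SS = 235.7 units

235.7 units


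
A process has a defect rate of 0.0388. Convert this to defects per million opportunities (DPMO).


DPMO = defect_rate * 1000000 = 0.0388 * 1000000

38800


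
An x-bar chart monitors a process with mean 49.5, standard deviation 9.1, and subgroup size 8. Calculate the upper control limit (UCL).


UCL = 49.5 + 3 * 9.1 / sqrt(8)

59.15


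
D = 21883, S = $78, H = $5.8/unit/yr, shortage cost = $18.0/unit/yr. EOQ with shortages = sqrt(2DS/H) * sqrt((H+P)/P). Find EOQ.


Formula: EOQ* = sqrt(2DS/H) * sqrt((H+P)/P)
Base EOQ = sqrt(2*21883*78/5.8) = 767.19 units
Correction = sqrt((5.8+18.0)/18.0) = 1.14988
EOQ* = 767.19 * 1.14988 = 882.2 units

882.2 units


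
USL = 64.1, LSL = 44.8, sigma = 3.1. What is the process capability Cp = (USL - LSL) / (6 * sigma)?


Cp = (64.1 - 44.8) / (6 * 3.1)

1.04


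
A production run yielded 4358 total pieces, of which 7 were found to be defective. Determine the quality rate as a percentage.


Formula: Quality Rate = Good Pieces / Total Pieces * 100
Good pieces = 4358 - 7 = 4351
QR = 4351 / 4358 * 100 = 99.8%

99.8%


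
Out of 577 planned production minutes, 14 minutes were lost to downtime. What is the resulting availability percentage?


Formula: Availability = (Planned Time - Downtime) / Planned Time * 100
Uptime = 577 - 14 = 563 min
Availability = 563 / 577 * 100 = 97.6%

97.6%


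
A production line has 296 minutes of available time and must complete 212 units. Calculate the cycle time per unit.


Formula: CT = Available Time / Number of Units
CT = 296 min / 212 units
CT = 1.4 min/unit

1.4 min/unit


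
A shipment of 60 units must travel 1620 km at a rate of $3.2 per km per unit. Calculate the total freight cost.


TC = dist * cost * units = 1620 * 3.2 * 60 = $311040.00

$311040.00


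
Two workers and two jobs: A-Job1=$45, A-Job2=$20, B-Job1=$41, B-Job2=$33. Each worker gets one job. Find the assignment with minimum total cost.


Option 1: A->1 + B->2 = $45 + $33 = $78
Option 2: A->2 + B->1 = $20 + $41 = $61
Min cost = min($78, $61) = $61

$61


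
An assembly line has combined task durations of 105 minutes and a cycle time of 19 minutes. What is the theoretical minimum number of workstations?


Formula: N_min = ceil(Sum of Task Times / Cycle Time)
N_min = ceil(105 min / 19 min) = ceil(5.5263)
N_min = 6 stations

6


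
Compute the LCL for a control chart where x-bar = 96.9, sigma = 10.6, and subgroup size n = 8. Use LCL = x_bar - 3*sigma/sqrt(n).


LCL = 96.9 - 3 * 10.6 / sqrt(8)

85.66


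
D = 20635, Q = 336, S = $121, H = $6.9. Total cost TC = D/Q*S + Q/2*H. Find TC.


TC = 20635/336 * 121 + 336/2 * 6.9

$8590.26


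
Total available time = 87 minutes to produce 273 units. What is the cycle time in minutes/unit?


Formula: CT = Available Time / Number of Units
CT = 87 min / 273 units
CT = 0.32 min/unit

0.32 min/unit


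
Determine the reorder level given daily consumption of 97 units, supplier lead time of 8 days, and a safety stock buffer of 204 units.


Formula: ROP = (Daily Demand * Lead Time) + Safety Stock
Demand during lead time = 97 * 8 = 776 units
ROP = 776 + 204 = 980 units

980 units


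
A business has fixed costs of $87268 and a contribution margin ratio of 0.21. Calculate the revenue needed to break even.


Formula: BER = Fixed Costs / Contribution Margin Ratio
BER = $87268 / 0.21
BER = $415561.90 (to the nearest cent)

$415561.90


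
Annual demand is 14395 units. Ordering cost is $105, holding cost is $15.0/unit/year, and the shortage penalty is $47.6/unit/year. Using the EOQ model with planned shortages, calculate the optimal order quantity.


Formula: EOQ* = sqrt(2DS/H) * sqrt((H+P)/P)
Base EOQ = sqrt(2*14395*105/15.0) = 448.92 units
Correction = sqrt((15.0+47.6)/47.6) = 1.14679
EOQ* = 448.92 * 1.14679 = 514.8 units

514.8 units


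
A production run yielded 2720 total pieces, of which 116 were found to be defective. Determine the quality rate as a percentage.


Formula: Quality Rate = Good Pieces / Total Pieces * 100
Good pieces = 2720 - 116 = 2604
QR = 2604 / 2720 * 100 = 95.7%

95.7%


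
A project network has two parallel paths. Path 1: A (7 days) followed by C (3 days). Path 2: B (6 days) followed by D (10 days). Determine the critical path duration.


Path 1 = 7 + 3 = 10 days
Path 2 = 6 + 10 = 16 days
Duration = max(10, 16) = 16 days

16 days


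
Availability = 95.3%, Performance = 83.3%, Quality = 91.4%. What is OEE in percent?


Formula: OEE = Availability * Performance * Quality / 10000
A * P = 95.3% * 83.3% / 100 = 79.38%
OEE = 79.38% * 91.4% / 100 = 72.6%

72.6%


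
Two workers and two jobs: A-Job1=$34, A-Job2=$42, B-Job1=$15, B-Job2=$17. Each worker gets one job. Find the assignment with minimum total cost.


Option 1: A->1 + B->2 = $34 + $17 = $51
Option 2: A->2 + B->1 = $42 + $15 = $57
Min cost = min($51, $57) = $51

$51


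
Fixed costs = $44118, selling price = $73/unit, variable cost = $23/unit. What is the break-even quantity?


Formula: BEQ = Fixed Costs / (Price - Variable Cost)
Contribution margin = $73 - $23 = $50/unit
BEQ = ceil($44118 / $50/unit) = ceil(882.36) = 883 units

883 units


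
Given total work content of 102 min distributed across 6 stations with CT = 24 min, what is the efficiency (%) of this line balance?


Formula: Efficiency = Sum of Task Times / (N_stations * CT) * 100
Total station capacity = 6 stations * 24 min = 144 min
Efficiency = 102 / 144 * 100 = 70.8%

70.8%


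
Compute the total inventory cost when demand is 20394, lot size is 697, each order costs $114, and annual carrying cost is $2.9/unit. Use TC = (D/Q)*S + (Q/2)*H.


TC = 20394/697 * 114 + 697/2 * 2.9

$4346.25


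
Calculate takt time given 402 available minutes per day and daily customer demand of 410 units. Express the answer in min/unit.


Formula: Takt Time = Available Production Time / Customer Demand
Takt = 402 min/day / 410 units/day
Takt = 0.98 min/unit

0.98 min/unit


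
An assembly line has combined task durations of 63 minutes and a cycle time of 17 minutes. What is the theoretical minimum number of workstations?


Formula: N_min = ceil(Sum of Task Times / Cycle Time)
N_min = ceil(63 min / 17 min) = ceil(3.7059)
N_min = 4 stations

4


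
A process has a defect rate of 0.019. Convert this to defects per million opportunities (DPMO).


DPMO = defect_rate * 1000000 = 0.019 * 1000000

19000


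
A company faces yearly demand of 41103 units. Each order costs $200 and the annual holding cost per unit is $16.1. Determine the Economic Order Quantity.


Formula: EOQ = sqrt(2 * D * S / H)
Numerator: 2 * 41103 * 200 = 16441200
2DS/H = 16441200 / 16.1 = 1021192.5
EOQ = sqrt(1021192.5) = 1010.5 units

1010.5 units


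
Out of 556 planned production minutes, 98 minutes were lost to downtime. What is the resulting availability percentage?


Formula: Availability = (Planned Time - Downtime) / Planned Time * 100
Uptime = 556 - 98 = 458 min
Availability = 458 / 556 * 100 = 82.4%

82.4%


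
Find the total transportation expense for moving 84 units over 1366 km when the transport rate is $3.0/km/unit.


TC = dist * cost * units = 1366 * 3.0 * 84 = $344232.00

$344232.00


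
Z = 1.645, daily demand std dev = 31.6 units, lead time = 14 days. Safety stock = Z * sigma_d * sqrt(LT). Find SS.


Formula: SS = z * sigma_d * sqrt(LT)
sqrt(LT) = sqrt(14) = 3.7417
SS = 1.645 * 31.6 * 3.7417
SS = 194.5 units

194.5 units


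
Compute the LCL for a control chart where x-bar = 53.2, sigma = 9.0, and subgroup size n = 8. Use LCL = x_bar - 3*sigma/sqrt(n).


LCL = 53.2 - 3 * 9.0 / sqrt(8)

43.65


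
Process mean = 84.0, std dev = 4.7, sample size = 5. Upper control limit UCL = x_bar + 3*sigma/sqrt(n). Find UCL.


UCL = 84.0 + 3 * 4.7 / sqrt(5)

90.31


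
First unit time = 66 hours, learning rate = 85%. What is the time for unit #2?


Formula: T_n = T_1 * (learning_rate)^(log2(n)) where learning_rate = rate/100
Doublings = log2(2) = 1
T_n = 66 * 0.85^1
T_n = 66 * 0.85 = 56.1 hours

56.1 hours


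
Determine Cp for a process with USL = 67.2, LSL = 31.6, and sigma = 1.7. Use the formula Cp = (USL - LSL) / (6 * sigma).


Cp = (67.2 - 31.6) / (6 * 1.7)

3.49


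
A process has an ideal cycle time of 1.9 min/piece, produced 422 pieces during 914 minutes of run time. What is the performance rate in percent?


Formula: Performance = (Ideal CT * Total Count) / Run Time * 100
Ideal output time = 1.9 * 422 = 801.8 min
Performance = 801.8 / 914 * 100 = 87.7%

87.7%


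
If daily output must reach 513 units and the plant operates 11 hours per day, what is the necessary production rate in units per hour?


Formula: Production Rate = Daily Demand / Available Hours
Rate = 513 units/day / 11 hours/day
Rate = 46.6 units/hour

46.6 units/hour


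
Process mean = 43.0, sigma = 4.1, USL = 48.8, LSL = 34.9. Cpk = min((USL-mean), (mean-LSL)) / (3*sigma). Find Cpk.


Cpu = (48.8 - 43.0) / (3 * 4.1) = 0.47
Cpl = (43.0 - 34.9) / (3 * 4.1) = 0.66
Cpk = min(0.47, 0.66) = 0.47

0.47


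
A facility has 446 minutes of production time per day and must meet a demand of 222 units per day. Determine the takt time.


Formula: Takt Time = Available Production Time / Customer Demand
Takt = 446 min/day / 222 units/day
Takt = 2.01 min/unit

2.01 min/unit


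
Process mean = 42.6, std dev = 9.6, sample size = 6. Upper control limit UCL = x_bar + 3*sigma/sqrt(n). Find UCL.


UCL = 42.6 + 3 * 9.6 / sqrt(6)

54.36


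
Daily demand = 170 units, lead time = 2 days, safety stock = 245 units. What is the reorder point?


Formula: ROP = (Daily Demand * Lead Time) + Safety Stock
Demand during lead time = 170 * 2 = 340 units
ROP = 340 + 245 = 585 units

585 units


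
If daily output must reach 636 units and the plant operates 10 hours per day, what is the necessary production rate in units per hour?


Formula: Production Rate = Daily Demand / Available Hours
Rate = 636 units/day / 10 hours/day
Rate = 63.6 units/hour

63.6 units/hour


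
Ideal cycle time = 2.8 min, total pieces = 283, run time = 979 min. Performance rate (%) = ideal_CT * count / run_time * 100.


Formula: Performance = (Ideal CT * Total Count) / Run Time * 100
Ideal output time = 2.8 * 283 = 792.4 min
Performance = 792.4 / 979 * 100 = 80.9%

80.9%


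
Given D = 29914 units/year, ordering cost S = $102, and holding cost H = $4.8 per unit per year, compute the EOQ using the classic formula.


Formula: EOQ = sqrt(2 * D * S / H)
Numerator: 2 * 29914 * 102 = 6102456
2DS/H = 6102456 / 4.8 = 1271345.0
EOQ = sqrt(1271345.0) = 1127.5 units

1127.5 units


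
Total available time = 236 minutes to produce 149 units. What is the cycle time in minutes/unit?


Formula: CT = Available Time / Number of Units
CT = 236 min / 149 units
CT = 1.58 min/unit

1.58 min/unit


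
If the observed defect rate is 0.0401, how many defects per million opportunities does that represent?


DPMO = defect_rate * 1000000 = 0.0401 * 1000000

40100


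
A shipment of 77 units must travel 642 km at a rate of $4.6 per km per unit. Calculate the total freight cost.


TC = dist * cost * units = 642 * 4.6 * 77 = $227396.40

$227396.40


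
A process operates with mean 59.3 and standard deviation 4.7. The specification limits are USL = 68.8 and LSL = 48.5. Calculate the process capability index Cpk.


Cpu = (68.8 - 59.3) / (3 * 4.7) = 0.67
Cpl = (59.3 - 48.5) / (3 * 4.7) = 0.77
Cpk = min(0.67, 0.77) = 0.67

0.67


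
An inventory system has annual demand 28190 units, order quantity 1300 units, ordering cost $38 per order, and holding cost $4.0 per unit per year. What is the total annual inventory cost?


TC = 28190/1300 * 38 + 1300/2 * 4.0

$3424.02


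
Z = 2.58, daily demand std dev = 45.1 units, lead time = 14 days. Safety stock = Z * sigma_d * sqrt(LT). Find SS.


Formula: SS = z * sigma_d * sqrt(LT)
sqrt(LT) = sqrt(14) = 3.7417
SS = 2.58 * 45.1 * 3.7417
SS = 435.4 units

435.4 units


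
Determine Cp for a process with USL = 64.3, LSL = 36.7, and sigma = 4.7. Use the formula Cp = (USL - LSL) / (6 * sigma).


Cp = (64.3 - 36.7) / (6 * 4.7)

0.98


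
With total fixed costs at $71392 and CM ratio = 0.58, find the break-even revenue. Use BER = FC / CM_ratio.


Formula: BER = Fixed Costs / Contribution Margin Ratio
BER = $71392 / 0.58
BER = $123089.66 (to the nearest cent)

$123089.66


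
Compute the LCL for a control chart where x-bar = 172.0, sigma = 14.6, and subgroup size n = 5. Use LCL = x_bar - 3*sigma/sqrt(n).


LCL = 172.0 - 3 * 14.6 / sqrt(5)

152.41


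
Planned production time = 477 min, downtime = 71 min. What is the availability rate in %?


Formula: Availability = (Planned Time - Downtime) / Planned Time * 100
Uptime = 477 - 71 = 406 min
Availability = 406 / 477 * 100 = 85.1%

85.1%


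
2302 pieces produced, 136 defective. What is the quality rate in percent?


Formula: Quality Rate = Good Pieces / Total Pieces * 100
Good pieces = 2302 - 136 = 2166
QR = 2166 / 2302 * 100 = 94.1%

94.1%


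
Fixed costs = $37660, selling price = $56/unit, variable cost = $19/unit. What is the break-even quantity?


Formula: BEQ = Fixed Costs / (Price - Variable Cost)
Contribution margin = $56 - $19 = $37/unit
BEQ = ceil($37660 / $37/unit) = ceil(1017.84) = 1018 units

1018 units


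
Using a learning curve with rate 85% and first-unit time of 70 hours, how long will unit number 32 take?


Formula: T_n = T_1 * (learning_rate)^(log2(n)) where learning_rate = rate/100
Doublings = log2(32) = 5
T_n = 70 * 0.85^5
T_n = 70 * 0.4437 = 31.1 hours

31.1 hours


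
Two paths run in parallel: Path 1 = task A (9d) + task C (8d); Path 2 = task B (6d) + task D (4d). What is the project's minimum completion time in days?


Path 1 = 9 + 8 = 17 days
Path 2 = 6 + 4 = 10 days
Duration = max(17, 10) = 17 days

17 days


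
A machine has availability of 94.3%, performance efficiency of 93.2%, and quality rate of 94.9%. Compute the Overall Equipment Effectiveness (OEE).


Formula: OEE = Availability * Performance * Quality / 10000
A * P = 94.3% * 93.2% / 100 = 87.89%
OEE = 87.89% * 94.9% / 100 = 83.4%

83.4%


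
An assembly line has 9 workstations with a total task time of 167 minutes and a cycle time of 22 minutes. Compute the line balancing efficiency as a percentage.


Formula: Efficiency = Sum of Task Times / (N_stations * CT) * 100
Total station capacity = 9 stations * 22 min = 198 min
Efficiency = 167 / 198 * 100 = 84.3%

84.3%


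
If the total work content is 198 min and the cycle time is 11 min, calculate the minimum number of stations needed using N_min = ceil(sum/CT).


Formula: N_min = ceil(Sum of Task Times / Cycle Time)
N_min = ceil(198 min / 11 min) = ceil(18.0)
N_min = 18 stations

18


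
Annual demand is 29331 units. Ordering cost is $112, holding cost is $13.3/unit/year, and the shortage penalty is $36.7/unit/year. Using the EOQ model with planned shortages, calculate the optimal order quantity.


Formula: EOQ* = sqrt(2DS/H) * sqrt((H+P)/P)
Base EOQ = sqrt(2*29331*112/13.3) = 702.85 units
Correction = sqrt((13.3+36.7)/36.7) = 1.16722
EOQ* = 702.85 * 1.16722 = 820.4 units

820.4 units


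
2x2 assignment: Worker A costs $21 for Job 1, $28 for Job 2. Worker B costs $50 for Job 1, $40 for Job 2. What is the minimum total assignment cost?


Option 1: A->1 + B->2 = $21 + $40 = $61
Option 2: A->2 + B->1 = $28 + $50 = $78
Min cost = min($61, $78) = $61

$61


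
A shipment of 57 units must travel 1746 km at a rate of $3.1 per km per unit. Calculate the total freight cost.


TC = dist * cost * units = 1746 * 3.1 * 57 = $308518.20

$308518.20


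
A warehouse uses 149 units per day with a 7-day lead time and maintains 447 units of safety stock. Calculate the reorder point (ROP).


Formula: ROP = (Daily Demand * Lead Time) + Safety Stock
Demand during lead time = 149 * 7 = 1043 units
ROP = 1043 + 447 = 1490 units

1490 units


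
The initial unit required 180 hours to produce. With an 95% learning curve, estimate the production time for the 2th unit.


Formula: T_n = T_1 * (learning_rate)^(log2(n)) where learning_rate = rate/100
Doublings = log2(2) = 1
T_n = 180 * 0.95^1
T_n = 180 * 0.95 = 171.0 hours

171.0 hours


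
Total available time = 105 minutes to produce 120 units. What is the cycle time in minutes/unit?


Formula: CT = Available Time / Number of Units
CT = 105 min / 120 units
CT = 0.88 min/unit

0.88 min/unit


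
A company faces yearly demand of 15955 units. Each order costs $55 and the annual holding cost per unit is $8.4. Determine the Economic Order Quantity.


Formula: EOQ = sqrt(2 * D * S / H)
Numerator: 2 * 15955 * 55 = 1755050
2DS/H = 1755050 / 8.4 = 208934.5
EOQ = sqrt(208934.5) = 457.1 units

457.1 units


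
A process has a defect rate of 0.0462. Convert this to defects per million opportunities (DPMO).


DPMO = defect_rate * 1000000 = 0.0462 * 1000000

46200


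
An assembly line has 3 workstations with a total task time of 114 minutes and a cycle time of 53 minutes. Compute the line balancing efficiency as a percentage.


Formula: Efficiency = Sum of Task Times / (N_stations * CT) * 100
Total station capacity = 3 stations * 53 min = 159 min
Efficiency = 114 / 159 * 100 = 71.7%

71.7%


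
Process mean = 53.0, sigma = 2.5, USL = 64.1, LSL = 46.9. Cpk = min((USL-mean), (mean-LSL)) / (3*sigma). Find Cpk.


Cpu = (64.1 - 53.0) / (3 * 2.5) = 1.48
Cpl = (53.0 - 46.9) / (3 * 2.5) = 0.81
Cpk = min(1.48, 0.81) = 0.81

0.81


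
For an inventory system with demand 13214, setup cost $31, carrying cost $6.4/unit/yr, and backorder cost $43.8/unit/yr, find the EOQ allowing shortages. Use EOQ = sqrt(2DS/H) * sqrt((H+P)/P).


Formula: EOQ* = sqrt(2DS/H) * sqrt((H+P)/P)
Base EOQ = sqrt(2*13214*31/6.4) = 357.79 units
Correction = sqrt((6.4+43.8)/43.8) = 1.07057
EOQ* = 357.79 * 1.07057 = 383.0 units

383.0 units


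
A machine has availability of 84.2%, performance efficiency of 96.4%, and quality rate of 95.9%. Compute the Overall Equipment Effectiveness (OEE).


Formula: OEE = Availability * Performance * Quality / 10000
A * P = 84.2% * 96.4% / 100 = 81.17%
OEE = 81.17% * 95.9% / 100 = 77.8%

77.8%


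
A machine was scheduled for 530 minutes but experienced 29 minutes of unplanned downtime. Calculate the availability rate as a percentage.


Formula: Availability = (Planned Time - Downtime) / Planned Time * 100
Uptime = 530 - 29 = 501 min
Availability = 501 / 530 * 100 = 94.5%

94.5%


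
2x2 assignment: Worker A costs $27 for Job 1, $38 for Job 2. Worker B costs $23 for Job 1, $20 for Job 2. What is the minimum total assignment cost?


Option 1: A->1 + B->2 = $27 + $20 = $47
Option 2: A->2 + B->1 = $38 + $23 = $61
Min cost = min($47, $61) = $47

$47


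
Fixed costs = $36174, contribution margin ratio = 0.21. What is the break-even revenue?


Formula: BER = Fixed Costs / Contribution Margin Ratio
BER = $36174 / 0.21
BER = $172257.14 (to the nearest cent)

$172257.14


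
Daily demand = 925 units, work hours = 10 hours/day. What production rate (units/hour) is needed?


Formula: Production Rate = Daily Demand / Available Hours
Rate = 925 units/day / 10 hours/day
Rate = 92.5 units/hour

92.5 units/hour


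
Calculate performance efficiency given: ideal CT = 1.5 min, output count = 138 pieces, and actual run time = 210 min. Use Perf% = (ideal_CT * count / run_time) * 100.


Formula: Performance = (Ideal CT * Total Count) / Run Time * 100
Ideal output time = 1.5 * 138 = 207.0 min
Performance = 207.0 / 210 * 100 = 98.6%

98.6%


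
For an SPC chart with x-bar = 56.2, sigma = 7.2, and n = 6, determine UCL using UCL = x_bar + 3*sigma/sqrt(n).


UCL = 56.2 + 3 * 7.2 / sqrt(6)

65.02


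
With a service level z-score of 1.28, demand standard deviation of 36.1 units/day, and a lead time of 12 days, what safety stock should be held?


Formula: SS = z * sigma_d * sqrt(LT)
sqrt(LT) = sqrt(12) = 3.4641
SS = 1.28 * 36.1 * 3.4641
SS = 160.1 units

160.1 units


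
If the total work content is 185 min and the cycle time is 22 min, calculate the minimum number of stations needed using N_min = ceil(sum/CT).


Formula: N_min = ceil(Sum of Task Times / Cycle Time)
N_min = ceil(185 min / 22 min) = ceil(8.4091)
N_min = 9 stations

9


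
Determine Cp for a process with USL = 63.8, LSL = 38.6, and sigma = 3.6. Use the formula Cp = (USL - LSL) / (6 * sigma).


Cp = (63.8 - 38.6) / (6 * 3.6)

1.17


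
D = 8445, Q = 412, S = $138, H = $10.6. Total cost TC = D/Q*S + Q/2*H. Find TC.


TC = 8445/412 * 138 + 412/2 * 10.6

$5012.27


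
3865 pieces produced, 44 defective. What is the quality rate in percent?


Formula: Quality Rate = Good Pieces / Total Pieces * 100
Good pieces = 3865 - 44 = 3821
QR = 3821 / 3865 * 100 = 98.9%

98.9%


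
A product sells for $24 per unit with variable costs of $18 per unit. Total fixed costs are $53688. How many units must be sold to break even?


Formula: BEQ = Fixed Costs / (Price - Variable Cost)
Contribution margin = $24 - $18 = $6/unit
BEQ = ceil($53688 / $6/unit) = ceil(8948.0) = 8948 units

8948 units


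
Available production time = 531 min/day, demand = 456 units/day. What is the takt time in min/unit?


Formula: Takt Time = Available Production Time / Customer Demand
Takt = 531 min/day / 456 units/day
Takt = 1.16 min/unit

1.16 min/unit


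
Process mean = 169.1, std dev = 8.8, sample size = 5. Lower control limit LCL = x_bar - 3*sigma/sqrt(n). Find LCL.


LCL = 169.1 - 3 * 8.8 / sqrt(5)

157.29


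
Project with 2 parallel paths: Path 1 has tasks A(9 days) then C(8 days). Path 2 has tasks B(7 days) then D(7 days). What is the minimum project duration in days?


Path 1 = 9 + 8 = 17 days
Path 2 = 7 + 7 = 14 days
Duration = max(17, 14) = 17 days

17 days


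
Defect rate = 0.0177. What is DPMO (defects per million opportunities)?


DPMO = defect_rate * 1000000 = 0.0177 * 1000000

17700


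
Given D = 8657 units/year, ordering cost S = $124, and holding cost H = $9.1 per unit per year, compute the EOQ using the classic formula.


Formula: EOQ = sqrt(2 * D * S / H)
Numerator: 2 * 8657 * 124 = 2146936
2DS/H = 2146936 / 9.1 = 235927.0
EOQ = sqrt(235927.0) = 485.7 units

485.7 units


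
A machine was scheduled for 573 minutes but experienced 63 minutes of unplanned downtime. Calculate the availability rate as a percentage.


Formula: Availability = (Planned Time - Downtime) / Planned Time * 100
Uptime = 573 - 63 = 510 min
Availability = 510 / 573 * 100 = 89.0%

89.0%


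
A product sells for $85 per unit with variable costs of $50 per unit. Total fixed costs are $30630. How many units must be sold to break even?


Formula: BEQ = Fixed Costs / (Price - Variable Cost)
Contribution margin = $85 - $50 = $35/unit
BEQ = ceil($30630 / $35/unit) = ceil(875.14) = 876 units

876 units


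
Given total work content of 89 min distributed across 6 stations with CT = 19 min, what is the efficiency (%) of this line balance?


Formula: Efficiency = Sum of Task Times / (N_stations * CT) * 100
Total station capacity = 6 stations * 19 min = 114 min
Efficiency = 89 / 114 * 100 = 78.1%

78.1%


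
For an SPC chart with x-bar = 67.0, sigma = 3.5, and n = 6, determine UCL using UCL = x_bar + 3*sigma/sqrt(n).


UCL = 67.0 + 3 * 3.5 / sqrt(6)

71.29


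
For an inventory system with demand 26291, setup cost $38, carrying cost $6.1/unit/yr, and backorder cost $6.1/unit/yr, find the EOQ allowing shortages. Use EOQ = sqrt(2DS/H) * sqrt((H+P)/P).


Formula: EOQ* = sqrt(2DS/H) * sqrt((H+P)/P)
Base EOQ = sqrt(2*26291*38/6.1) = 572.33 units
Correction = sqrt((6.1+6.1)/6.1) = 1.41421
EOQ* = 572.33 * 1.41421 = 809.4 units

809.4 units


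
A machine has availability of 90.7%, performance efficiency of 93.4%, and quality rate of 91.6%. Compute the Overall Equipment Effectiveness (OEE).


Formula: OEE = Availability * Performance * Quality / 10000
A * P = 90.7% * 93.4% / 100 = 84.71%
OEE = 84.71% * 91.6% / 100 = 77.6%

77.6%


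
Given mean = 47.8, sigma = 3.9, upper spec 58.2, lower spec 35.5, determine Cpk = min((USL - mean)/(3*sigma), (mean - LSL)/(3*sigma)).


Cpu = (58.2 - 47.8) / (3 * 3.9) = 0.89
Cpl = (47.8 - 35.5) / (3 * 3.9) = 1.05
Cpk = min(0.89, 1.05) = 0.89

0.89


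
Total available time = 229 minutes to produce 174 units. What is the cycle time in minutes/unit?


Formula: CT = Available Time / Number of Units
CT = 229 min / 174 units
CT = 1.32 min/unit

1.32 min/unit


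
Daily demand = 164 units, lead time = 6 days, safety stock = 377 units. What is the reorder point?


Formula: ROP = (Daily Demand * Lead Time) + Safety Stock
Demand during lead time = 164 * 6 = 984 units
ROP = 984 + 377 = 1361 units

1361 units


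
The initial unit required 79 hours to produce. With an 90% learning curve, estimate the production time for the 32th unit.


Formula: T_n = T_1 * (learning_rate)^(log2(n)) where learning_rate = rate/100
Doublings = log2(32) = 5
T_n = 79 * 0.9^5
T_n = 79 * 0.5905 = 46.6 hours

46.6 hours


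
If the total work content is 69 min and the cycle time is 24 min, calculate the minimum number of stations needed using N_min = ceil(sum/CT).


Formula: N_min = ceil(Sum of Task Times / Cycle Time)
N_min = ceil(69 min / 24 min) = ceil(2.875)
N_min = 3 stations

3


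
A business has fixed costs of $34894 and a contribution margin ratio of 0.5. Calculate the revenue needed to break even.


Formula: BER = Fixed Costs / Contribution Margin Ratio
BER = $34894 / 0.5
BER = $69788.00 (to the nearest cent)

$69788.00


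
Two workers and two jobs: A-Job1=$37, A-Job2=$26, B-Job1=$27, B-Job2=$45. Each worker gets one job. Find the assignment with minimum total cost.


Option 1: A->1 + B->2 = $37 + $45 = $82
Option 2: A->2 + B->1 = $26 + $27 = $53
Min cost = min($82, $53) = $53

$53


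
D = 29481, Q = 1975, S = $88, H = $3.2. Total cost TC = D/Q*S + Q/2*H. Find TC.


TC = 29481/1975 * 88 + 1975/2 * 3.2

$4473.58


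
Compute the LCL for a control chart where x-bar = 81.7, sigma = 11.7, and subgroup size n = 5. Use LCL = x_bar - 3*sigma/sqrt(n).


LCL = 81.7 - 3 * 11.7 / sqrt(5)

66.0


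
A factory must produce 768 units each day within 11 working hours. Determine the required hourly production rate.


Formula: Production Rate = Daily Demand / Available Hours
Rate = 768 units/day / 11 hours/day
Rate = 69.8 units/hour

69.8 units/hour


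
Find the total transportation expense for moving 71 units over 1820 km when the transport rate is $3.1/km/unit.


TC = dist * cost * units = 1820 * 3.1 * 71 = $400582.00

$400582.00


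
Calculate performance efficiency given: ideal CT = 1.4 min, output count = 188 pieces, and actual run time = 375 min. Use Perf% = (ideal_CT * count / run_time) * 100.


Formula: Performance = (Ideal CT * Total Count) / Run Time * 100
Ideal output time = 1.4 * 188 = 263.2 min
Performance = 263.2 / 375 * 100 = 70.2%

70.2%


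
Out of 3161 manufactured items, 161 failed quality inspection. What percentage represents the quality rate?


Formula: Quality Rate = Good Pieces / Total Pieces * 100
Good pieces = 3161 - 161 = 3000
QR = 3000 / 3161 * 100 = 94.9%

94.9%


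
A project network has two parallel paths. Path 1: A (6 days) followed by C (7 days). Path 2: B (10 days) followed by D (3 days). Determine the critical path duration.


Path 1 = 6 + 7 = 13 days
Path 2 = 10 + 3 = 13 days
Duration = max(13, 13) = 13 days

13 days


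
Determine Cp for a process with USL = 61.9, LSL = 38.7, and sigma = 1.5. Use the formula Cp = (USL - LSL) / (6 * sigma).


Cp = (61.9 - 38.7) / (6 * 1.5)

2.58


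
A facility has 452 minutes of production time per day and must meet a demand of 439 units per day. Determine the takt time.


Formula: Takt Time = Available Production Time / Customer Demand
Takt = 452 min/day / 439 units/day
Takt = 1.03 min/unit

1.03 min/unit


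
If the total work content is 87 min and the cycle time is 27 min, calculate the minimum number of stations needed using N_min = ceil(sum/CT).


Formula: N_min = ceil(Sum of Task Times / Cycle Time)
N_min = ceil(87 min / 27 min) = ceil(3.2222)
N_min = 4 stations

4


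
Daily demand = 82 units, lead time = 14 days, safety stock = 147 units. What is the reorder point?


Formula: ROP = (Daily Demand * Lead Time) + Safety Stock
Demand during lead time = 82 * 14 = 1148 units
ROP = 1148 + 147 = 1295 units

1295 units


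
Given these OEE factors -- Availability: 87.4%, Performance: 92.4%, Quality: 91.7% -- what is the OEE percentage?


Formula: OEE = Availability * Performance * Quality / 10000
A * P = 87.4% * 92.4% / 100 = 80.76%
OEE = 80.76% * 91.7% / 100 = 74.1%

74.1%


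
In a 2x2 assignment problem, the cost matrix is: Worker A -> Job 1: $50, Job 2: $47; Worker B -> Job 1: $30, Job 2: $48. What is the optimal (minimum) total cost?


Option 1: A->1 + B->2 = $50 + $48 = $98
Option 2: A->2 + B->1 = $47 + $30 = $77
Min cost = min($98, $77) = $77

$77


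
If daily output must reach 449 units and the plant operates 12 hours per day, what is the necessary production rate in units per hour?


Formula: Production Rate = Daily Demand / Available Hours
Rate = 449 units/day / 12 hours/day
Rate = 37.4 units/hour

37.4 units/hour


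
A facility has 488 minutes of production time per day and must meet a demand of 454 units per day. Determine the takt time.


Formula: Takt Time = Available Production Time / Customer Demand
Takt = 488 min/day / 454 units/day
Takt = 1.07 min/unit

1.07 min/unit


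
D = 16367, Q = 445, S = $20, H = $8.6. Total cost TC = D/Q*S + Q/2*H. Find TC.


TC = 16367/445 * 20 + 445/2 * 8.6

$2649.10


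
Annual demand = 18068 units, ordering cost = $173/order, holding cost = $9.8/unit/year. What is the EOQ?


Formula: EOQ = sqrt(2 * D * S / H)
Numerator: 2 * 18068 * 173 = 6251528
2DS/H = 6251528 / 9.8 = 637911.0
EOQ = sqrt(637911.0) = 798.7 units

798.7 units


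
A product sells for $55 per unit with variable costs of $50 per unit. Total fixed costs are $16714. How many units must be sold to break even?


Formula: BEQ = Fixed Costs / (Price - Variable Cost)
Contribution margin = $55 - $50 = $5/unit
BEQ = ceil($16714 / $5/unit) = ceil(3342.8) = 3343 units

3343 units


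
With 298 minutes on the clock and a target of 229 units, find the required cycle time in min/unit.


Formula: CT = Available Time / Number of Units
CT = 298 min / 229 units
CT = 1.3 min/unit

1.3 min/unit


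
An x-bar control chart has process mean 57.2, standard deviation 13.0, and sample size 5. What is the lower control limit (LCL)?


LCL = 57.2 - 3 * 13.0 / sqrt(5)

39.76


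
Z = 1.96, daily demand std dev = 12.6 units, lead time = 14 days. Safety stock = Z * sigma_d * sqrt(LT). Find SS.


Formula: SS = z * sigma_d * sqrt(LT)
sqrt(LT) = sqrt(14) = 3.7417
SS = 1.96 * 12.6 * 3.7417
SS = 92.4 units

92.4 units


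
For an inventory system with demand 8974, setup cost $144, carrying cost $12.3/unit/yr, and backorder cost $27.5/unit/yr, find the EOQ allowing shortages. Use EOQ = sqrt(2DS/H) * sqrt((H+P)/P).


Formula: EOQ* = sqrt(2DS/H) * sqrt((H+P)/P)
Base EOQ = sqrt(2*8974*144/12.3) = 458.39 units
Correction = sqrt((12.3+27.5)/27.5) = 1.20303
EOQ* = 458.39 * 1.20303 = 551.5 units

551.5 units


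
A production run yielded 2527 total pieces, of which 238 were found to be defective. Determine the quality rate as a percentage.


Formula: Quality Rate = Good Pieces / Total Pieces * 100
Good pieces = 2527 - 238 = 2289
QR = 2289 / 2527 * 100 = 90.6%

90.6%
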